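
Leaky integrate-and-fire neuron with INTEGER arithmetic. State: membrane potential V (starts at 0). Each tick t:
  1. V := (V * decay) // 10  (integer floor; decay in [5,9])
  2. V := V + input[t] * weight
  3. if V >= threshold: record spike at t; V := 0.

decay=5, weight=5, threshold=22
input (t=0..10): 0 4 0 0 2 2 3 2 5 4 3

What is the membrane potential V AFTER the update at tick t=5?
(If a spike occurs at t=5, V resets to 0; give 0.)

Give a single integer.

Answer: 16

Derivation:
t=0: input=0 -> V=0
t=1: input=4 -> V=20
t=2: input=0 -> V=10
t=3: input=0 -> V=5
t=4: input=2 -> V=12
t=5: input=2 -> V=16
t=6: input=3 -> V=0 FIRE
t=7: input=2 -> V=10
t=8: input=5 -> V=0 FIRE
t=9: input=4 -> V=20
t=10: input=3 -> V=0 FIRE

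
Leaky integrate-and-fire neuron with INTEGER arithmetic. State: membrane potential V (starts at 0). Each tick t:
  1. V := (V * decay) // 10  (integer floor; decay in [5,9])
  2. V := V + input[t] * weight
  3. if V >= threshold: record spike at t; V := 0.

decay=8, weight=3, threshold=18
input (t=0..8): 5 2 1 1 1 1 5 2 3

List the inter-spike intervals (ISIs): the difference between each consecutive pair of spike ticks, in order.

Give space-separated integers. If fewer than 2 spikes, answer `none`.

t=0: input=5 -> V=15
t=1: input=2 -> V=0 FIRE
t=2: input=1 -> V=3
t=3: input=1 -> V=5
t=4: input=1 -> V=7
t=5: input=1 -> V=8
t=6: input=5 -> V=0 FIRE
t=7: input=2 -> V=6
t=8: input=3 -> V=13

Answer: 5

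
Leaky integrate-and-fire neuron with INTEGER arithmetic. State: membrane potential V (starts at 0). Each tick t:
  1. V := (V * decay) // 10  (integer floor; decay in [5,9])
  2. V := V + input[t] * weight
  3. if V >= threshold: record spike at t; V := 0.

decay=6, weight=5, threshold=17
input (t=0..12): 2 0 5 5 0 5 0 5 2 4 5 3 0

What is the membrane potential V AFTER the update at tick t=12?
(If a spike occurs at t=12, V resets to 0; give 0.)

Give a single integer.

t=0: input=2 -> V=10
t=1: input=0 -> V=6
t=2: input=5 -> V=0 FIRE
t=3: input=5 -> V=0 FIRE
t=4: input=0 -> V=0
t=5: input=5 -> V=0 FIRE
t=6: input=0 -> V=0
t=7: input=5 -> V=0 FIRE
t=8: input=2 -> V=10
t=9: input=4 -> V=0 FIRE
t=10: input=5 -> V=0 FIRE
t=11: input=3 -> V=15
t=12: input=0 -> V=9

Answer: 9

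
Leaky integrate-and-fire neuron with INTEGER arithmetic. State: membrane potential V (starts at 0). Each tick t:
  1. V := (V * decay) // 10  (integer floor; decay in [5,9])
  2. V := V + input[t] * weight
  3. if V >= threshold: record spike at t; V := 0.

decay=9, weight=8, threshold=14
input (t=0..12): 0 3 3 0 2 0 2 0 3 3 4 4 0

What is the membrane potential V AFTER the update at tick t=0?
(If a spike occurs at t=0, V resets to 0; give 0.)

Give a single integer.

t=0: input=0 -> V=0
t=1: input=3 -> V=0 FIRE
t=2: input=3 -> V=0 FIRE
t=3: input=0 -> V=0
t=4: input=2 -> V=0 FIRE
t=5: input=0 -> V=0
t=6: input=2 -> V=0 FIRE
t=7: input=0 -> V=0
t=8: input=3 -> V=0 FIRE
t=9: input=3 -> V=0 FIRE
t=10: input=4 -> V=0 FIRE
t=11: input=4 -> V=0 FIRE
t=12: input=0 -> V=0

Answer: 0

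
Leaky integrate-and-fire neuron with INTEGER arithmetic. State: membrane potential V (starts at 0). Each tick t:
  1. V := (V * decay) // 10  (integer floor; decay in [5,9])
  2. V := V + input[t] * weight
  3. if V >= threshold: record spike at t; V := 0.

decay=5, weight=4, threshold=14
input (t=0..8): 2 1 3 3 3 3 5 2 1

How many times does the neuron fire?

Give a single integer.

Answer: 3

Derivation:
t=0: input=2 -> V=8
t=1: input=1 -> V=8
t=2: input=3 -> V=0 FIRE
t=3: input=3 -> V=12
t=4: input=3 -> V=0 FIRE
t=5: input=3 -> V=12
t=6: input=5 -> V=0 FIRE
t=7: input=2 -> V=8
t=8: input=1 -> V=8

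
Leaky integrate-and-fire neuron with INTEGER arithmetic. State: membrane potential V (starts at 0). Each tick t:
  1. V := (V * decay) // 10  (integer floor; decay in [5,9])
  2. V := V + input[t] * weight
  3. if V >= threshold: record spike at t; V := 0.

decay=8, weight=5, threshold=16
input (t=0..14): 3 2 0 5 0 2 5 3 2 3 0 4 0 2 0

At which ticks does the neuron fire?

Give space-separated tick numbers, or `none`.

t=0: input=3 -> V=15
t=1: input=2 -> V=0 FIRE
t=2: input=0 -> V=0
t=3: input=5 -> V=0 FIRE
t=4: input=0 -> V=0
t=5: input=2 -> V=10
t=6: input=5 -> V=0 FIRE
t=7: input=3 -> V=15
t=8: input=2 -> V=0 FIRE
t=9: input=3 -> V=15
t=10: input=0 -> V=12
t=11: input=4 -> V=0 FIRE
t=12: input=0 -> V=0
t=13: input=2 -> V=10
t=14: input=0 -> V=8

Answer: 1 3 6 8 11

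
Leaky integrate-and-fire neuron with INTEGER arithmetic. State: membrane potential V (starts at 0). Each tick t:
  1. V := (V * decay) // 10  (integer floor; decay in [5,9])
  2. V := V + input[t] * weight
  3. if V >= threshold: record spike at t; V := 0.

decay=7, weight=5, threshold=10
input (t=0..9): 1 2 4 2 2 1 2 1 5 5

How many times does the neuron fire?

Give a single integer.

t=0: input=1 -> V=5
t=1: input=2 -> V=0 FIRE
t=2: input=4 -> V=0 FIRE
t=3: input=2 -> V=0 FIRE
t=4: input=2 -> V=0 FIRE
t=5: input=1 -> V=5
t=6: input=2 -> V=0 FIRE
t=7: input=1 -> V=5
t=8: input=5 -> V=0 FIRE
t=9: input=5 -> V=0 FIRE

Answer: 7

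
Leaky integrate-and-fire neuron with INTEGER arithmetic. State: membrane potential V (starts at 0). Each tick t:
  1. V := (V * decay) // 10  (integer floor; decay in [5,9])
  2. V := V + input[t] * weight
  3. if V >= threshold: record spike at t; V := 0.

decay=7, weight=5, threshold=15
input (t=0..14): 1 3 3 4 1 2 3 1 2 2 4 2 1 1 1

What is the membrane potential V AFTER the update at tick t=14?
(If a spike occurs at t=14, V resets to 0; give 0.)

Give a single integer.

t=0: input=1 -> V=5
t=1: input=3 -> V=0 FIRE
t=2: input=3 -> V=0 FIRE
t=3: input=4 -> V=0 FIRE
t=4: input=1 -> V=5
t=5: input=2 -> V=13
t=6: input=3 -> V=0 FIRE
t=7: input=1 -> V=5
t=8: input=2 -> V=13
t=9: input=2 -> V=0 FIRE
t=10: input=4 -> V=0 FIRE
t=11: input=2 -> V=10
t=12: input=1 -> V=12
t=13: input=1 -> V=13
t=14: input=1 -> V=14

Answer: 14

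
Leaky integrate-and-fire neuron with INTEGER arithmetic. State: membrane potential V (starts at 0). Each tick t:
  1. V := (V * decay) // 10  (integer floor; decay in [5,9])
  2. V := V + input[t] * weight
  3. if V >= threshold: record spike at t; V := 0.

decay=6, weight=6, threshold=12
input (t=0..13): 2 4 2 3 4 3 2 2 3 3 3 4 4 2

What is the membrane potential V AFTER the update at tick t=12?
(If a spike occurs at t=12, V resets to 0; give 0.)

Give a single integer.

t=0: input=2 -> V=0 FIRE
t=1: input=4 -> V=0 FIRE
t=2: input=2 -> V=0 FIRE
t=3: input=3 -> V=0 FIRE
t=4: input=4 -> V=0 FIRE
t=5: input=3 -> V=0 FIRE
t=6: input=2 -> V=0 FIRE
t=7: input=2 -> V=0 FIRE
t=8: input=3 -> V=0 FIRE
t=9: input=3 -> V=0 FIRE
t=10: input=3 -> V=0 FIRE
t=11: input=4 -> V=0 FIRE
t=12: input=4 -> V=0 FIRE
t=13: input=2 -> V=0 FIRE

Answer: 0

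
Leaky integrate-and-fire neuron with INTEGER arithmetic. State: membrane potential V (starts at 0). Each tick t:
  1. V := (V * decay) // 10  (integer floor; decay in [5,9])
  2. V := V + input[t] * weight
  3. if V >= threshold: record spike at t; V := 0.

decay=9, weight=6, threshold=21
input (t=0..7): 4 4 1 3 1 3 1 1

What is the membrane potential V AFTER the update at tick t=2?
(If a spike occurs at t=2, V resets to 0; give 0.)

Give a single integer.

t=0: input=4 -> V=0 FIRE
t=1: input=4 -> V=0 FIRE
t=2: input=1 -> V=6
t=3: input=3 -> V=0 FIRE
t=4: input=1 -> V=6
t=5: input=3 -> V=0 FIRE
t=6: input=1 -> V=6
t=7: input=1 -> V=11

Answer: 6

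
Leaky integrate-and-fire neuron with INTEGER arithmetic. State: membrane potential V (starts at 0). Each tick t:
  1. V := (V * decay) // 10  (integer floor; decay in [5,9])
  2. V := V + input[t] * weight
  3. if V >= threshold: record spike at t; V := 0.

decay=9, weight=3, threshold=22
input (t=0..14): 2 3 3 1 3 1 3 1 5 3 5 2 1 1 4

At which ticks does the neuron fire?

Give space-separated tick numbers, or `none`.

t=0: input=2 -> V=6
t=1: input=3 -> V=14
t=2: input=3 -> V=21
t=3: input=1 -> V=21
t=4: input=3 -> V=0 FIRE
t=5: input=1 -> V=3
t=6: input=3 -> V=11
t=7: input=1 -> V=12
t=8: input=5 -> V=0 FIRE
t=9: input=3 -> V=9
t=10: input=5 -> V=0 FIRE
t=11: input=2 -> V=6
t=12: input=1 -> V=8
t=13: input=1 -> V=10
t=14: input=4 -> V=21

Answer: 4 8 10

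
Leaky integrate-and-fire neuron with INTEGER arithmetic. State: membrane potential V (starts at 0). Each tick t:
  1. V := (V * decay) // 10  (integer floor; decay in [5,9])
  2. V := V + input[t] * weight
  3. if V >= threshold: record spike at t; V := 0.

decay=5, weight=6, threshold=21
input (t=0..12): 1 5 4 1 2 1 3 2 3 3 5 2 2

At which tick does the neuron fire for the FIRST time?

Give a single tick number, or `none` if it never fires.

Answer: 1

Derivation:
t=0: input=1 -> V=6
t=1: input=5 -> V=0 FIRE
t=2: input=4 -> V=0 FIRE
t=3: input=1 -> V=6
t=4: input=2 -> V=15
t=5: input=1 -> V=13
t=6: input=3 -> V=0 FIRE
t=7: input=2 -> V=12
t=8: input=3 -> V=0 FIRE
t=9: input=3 -> V=18
t=10: input=5 -> V=0 FIRE
t=11: input=2 -> V=12
t=12: input=2 -> V=18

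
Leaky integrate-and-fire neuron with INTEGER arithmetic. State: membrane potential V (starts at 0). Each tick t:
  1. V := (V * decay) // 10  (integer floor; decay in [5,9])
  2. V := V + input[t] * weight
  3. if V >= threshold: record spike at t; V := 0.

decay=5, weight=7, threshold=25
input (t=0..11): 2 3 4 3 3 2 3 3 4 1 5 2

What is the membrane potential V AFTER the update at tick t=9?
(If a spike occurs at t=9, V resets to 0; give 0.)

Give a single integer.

Answer: 7

Derivation:
t=0: input=2 -> V=14
t=1: input=3 -> V=0 FIRE
t=2: input=4 -> V=0 FIRE
t=3: input=3 -> V=21
t=4: input=3 -> V=0 FIRE
t=5: input=2 -> V=14
t=6: input=3 -> V=0 FIRE
t=7: input=3 -> V=21
t=8: input=4 -> V=0 FIRE
t=9: input=1 -> V=7
t=10: input=5 -> V=0 FIRE
t=11: input=2 -> V=14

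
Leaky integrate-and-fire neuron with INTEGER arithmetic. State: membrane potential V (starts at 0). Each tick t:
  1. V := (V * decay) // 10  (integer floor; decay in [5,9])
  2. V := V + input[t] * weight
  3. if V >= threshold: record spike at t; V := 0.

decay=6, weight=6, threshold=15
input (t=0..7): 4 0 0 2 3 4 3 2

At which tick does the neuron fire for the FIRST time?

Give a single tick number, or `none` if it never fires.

Answer: 0

Derivation:
t=0: input=4 -> V=0 FIRE
t=1: input=0 -> V=0
t=2: input=0 -> V=0
t=3: input=2 -> V=12
t=4: input=3 -> V=0 FIRE
t=5: input=4 -> V=0 FIRE
t=6: input=3 -> V=0 FIRE
t=7: input=2 -> V=12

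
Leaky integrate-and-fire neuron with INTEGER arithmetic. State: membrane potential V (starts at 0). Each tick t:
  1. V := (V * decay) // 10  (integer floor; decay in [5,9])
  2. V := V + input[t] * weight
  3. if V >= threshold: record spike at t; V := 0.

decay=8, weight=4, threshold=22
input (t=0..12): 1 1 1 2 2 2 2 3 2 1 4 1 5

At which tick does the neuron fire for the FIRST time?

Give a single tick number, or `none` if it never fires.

Answer: 5

Derivation:
t=0: input=1 -> V=4
t=1: input=1 -> V=7
t=2: input=1 -> V=9
t=3: input=2 -> V=15
t=4: input=2 -> V=20
t=5: input=2 -> V=0 FIRE
t=6: input=2 -> V=8
t=7: input=3 -> V=18
t=8: input=2 -> V=0 FIRE
t=9: input=1 -> V=4
t=10: input=4 -> V=19
t=11: input=1 -> V=19
t=12: input=5 -> V=0 FIRE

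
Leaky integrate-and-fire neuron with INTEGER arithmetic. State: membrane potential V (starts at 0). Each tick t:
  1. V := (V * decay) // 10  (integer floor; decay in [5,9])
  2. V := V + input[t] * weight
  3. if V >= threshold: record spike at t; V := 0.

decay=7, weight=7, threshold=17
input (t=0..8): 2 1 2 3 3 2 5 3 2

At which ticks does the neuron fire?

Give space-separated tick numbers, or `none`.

Answer: 2 3 4 6 7

Derivation:
t=0: input=2 -> V=14
t=1: input=1 -> V=16
t=2: input=2 -> V=0 FIRE
t=3: input=3 -> V=0 FIRE
t=4: input=3 -> V=0 FIRE
t=5: input=2 -> V=14
t=6: input=5 -> V=0 FIRE
t=7: input=3 -> V=0 FIRE
t=8: input=2 -> V=14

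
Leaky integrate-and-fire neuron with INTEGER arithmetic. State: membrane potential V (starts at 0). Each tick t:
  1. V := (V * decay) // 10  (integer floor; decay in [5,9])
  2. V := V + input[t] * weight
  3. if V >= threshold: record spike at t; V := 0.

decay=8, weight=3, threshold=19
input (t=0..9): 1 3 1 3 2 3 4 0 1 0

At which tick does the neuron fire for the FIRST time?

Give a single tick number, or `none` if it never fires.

t=0: input=1 -> V=3
t=1: input=3 -> V=11
t=2: input=1 -> V=11
t=3: input=3 -> V=17
t=4: input=2 -> V=0 FIRE
t=5: input=3 -> V=9
t=6: input=4 -> V=0 FIRE
t=7: input=0 -> V=0
t=8: input=1 -> V=3
t=9: input=0 -> V=2

Answer: 4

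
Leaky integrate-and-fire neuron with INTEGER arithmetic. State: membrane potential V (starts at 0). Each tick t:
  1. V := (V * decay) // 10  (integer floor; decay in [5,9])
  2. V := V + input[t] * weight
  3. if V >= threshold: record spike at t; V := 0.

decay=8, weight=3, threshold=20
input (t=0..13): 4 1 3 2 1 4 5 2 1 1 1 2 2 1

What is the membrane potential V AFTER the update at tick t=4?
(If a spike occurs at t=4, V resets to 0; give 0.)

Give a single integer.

Answer: 3

Derivation:
t=0: input=4 -> V=12
t=1: input=1 -> V=12
t=2: input=3 -> V=18
t=3: input=2 -> V=0 FIRE
t=4: input=1 -> V=3
t=5: input=4 -> V=14
t=6: input=5 -> V=0 FIRE
t=7: input=2 -> V=6
t=8: input=1 -> V=7
t=9: input=1 -> V=8
t=10: input=1 -> V=9
t=11: input=2 -> V=13
t=12: input=2 -> V=16
t=13: input=1 -> V=15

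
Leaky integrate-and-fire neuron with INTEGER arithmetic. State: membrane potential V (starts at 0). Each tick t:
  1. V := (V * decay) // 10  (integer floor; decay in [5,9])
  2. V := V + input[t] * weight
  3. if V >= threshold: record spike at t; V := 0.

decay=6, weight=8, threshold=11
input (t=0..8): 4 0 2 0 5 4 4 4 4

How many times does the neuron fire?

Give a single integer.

Answer: 7

Derivation:
t=0: input=4 -> V=0 FIRE
t=1: input=0 -> V=0
t=2: input=2 -> V=0 FIRE
t=3: input=0 -> V=0
t=4: input=5 -> V=0 FIRE
t=5: input=4 -> V=0 FIRE
t=6: input=4 -> V=0 FIRE
t=7: input=4 -> V=0 FIRE
t=8: input=4 -> V=0 FIRE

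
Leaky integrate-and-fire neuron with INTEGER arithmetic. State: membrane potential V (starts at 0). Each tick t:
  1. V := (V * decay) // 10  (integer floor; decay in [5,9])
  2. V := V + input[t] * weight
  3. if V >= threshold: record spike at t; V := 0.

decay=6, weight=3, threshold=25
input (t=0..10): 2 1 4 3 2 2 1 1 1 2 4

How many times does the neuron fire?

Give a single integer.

t=0: input=2 -> V=6
t=1: input=1 -> V=6
t=2: input=4 -> V=15
t=3: input=3 -> V=18
t=4: input=2 -> V=16
t=5: input=2 -> V=15
t=6: input=1 -> V=12
t=7: input=1 -> V=10
t=8: input=1 -> V=9
t=9: input=2 -> V=11
t=10: input=4 -> V=18

Answer: 0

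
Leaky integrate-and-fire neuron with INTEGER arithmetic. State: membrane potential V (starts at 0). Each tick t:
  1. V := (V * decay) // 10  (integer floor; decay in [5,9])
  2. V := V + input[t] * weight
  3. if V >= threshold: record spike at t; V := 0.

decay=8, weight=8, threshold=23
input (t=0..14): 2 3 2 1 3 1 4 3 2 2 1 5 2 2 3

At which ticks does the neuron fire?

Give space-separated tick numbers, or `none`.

t=0: input=2 -> V=16
t=1: input=3 -> V=0 FIRE
t=2: input=2 -> V=16
t=3: input=1 -> V=20
t=4: input=3 -> V=0 FIRE
t=5: input=1 -> V=8
t=6: input=4 -> V=0 FIRE
t=7: input=3 -> V=0 FIRE
t=8: input=2 -> V=16
t=9: input=2 -> V=0 FIRE
t=10: input=1 -> V=8
t=11: input=5 -> V=0 FIRE
t=12: input=2 -> V=16
t=13: input=2 -> V=0 FIRE
t=14: input=3 -> V=0 FIRE

Answer: 1 4 6 7 9 11 13 14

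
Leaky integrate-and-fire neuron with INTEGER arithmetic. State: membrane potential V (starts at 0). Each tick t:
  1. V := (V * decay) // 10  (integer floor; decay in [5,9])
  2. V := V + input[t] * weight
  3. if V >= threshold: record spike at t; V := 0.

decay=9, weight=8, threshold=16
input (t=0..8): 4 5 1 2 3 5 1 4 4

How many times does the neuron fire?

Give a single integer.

t=0: input=4 -> V=0 FIRE
t=1: input=5 -> V=0 FIRE
t=2: input=1 -> V=8
t=3: input=2 -> V=0 FIRE
t=4: input=3 -> V=0 FIRE
t=5: input=5 -> V=0 FIRE
t=6: input=1 -> V=8
t=7: input=4 -> V=0 FIRE
t=8: input=4 -> V=0 FIRE

Answer: 7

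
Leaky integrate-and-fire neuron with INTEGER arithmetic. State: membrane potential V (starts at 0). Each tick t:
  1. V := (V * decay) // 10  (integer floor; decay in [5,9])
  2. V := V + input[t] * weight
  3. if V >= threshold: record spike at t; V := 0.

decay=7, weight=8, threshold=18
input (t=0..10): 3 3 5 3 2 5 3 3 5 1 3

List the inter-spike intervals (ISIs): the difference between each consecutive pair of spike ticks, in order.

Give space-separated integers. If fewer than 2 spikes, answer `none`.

t=0: input=3 -> V=0 FIRE
t=1: input=3 -> V=0 FIRE
t=2: input=5 -> V=0 FIRE
t=3: input=3 -> V=0 FIRE
t=4: input=2 -> V=16
t=5: input=5 -> V=0 FIRE
t=6: input=3 -> V=0 FIRE
t=7: input=3 -> V=0 FIRE
t=8: input=5 -> V=0 FIRE
t=9: input=1 -> V=8
t=10: input=3 -> V=0 FIRE

Answer: 1 1 1 2 1 1 1 2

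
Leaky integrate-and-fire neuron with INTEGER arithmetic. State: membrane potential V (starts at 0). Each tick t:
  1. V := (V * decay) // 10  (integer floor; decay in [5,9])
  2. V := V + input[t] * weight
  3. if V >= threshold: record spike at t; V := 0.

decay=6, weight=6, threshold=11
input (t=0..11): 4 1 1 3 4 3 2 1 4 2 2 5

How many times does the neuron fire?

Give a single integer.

t=0: input=4 -> V=0 FIRE
t=1: input=1 -> V=6
t=2: input=1 -> V=9
t=3: input=3 -> V=0 FIRE
t=4: input=4 -> V=0 FIRE
t=5: input=3 -> V=0 FIRE
t=6: input=2 -> V=0 FIRE
t=7: input=1 -> V=6
t=8: input=4 -> V=0 FIRE
t=9: input=2 -> V=0 FIRE
t=10: input=2 -> V=0 FIRE
t=11: input=5 -> V=0 FIRE

Answer: 9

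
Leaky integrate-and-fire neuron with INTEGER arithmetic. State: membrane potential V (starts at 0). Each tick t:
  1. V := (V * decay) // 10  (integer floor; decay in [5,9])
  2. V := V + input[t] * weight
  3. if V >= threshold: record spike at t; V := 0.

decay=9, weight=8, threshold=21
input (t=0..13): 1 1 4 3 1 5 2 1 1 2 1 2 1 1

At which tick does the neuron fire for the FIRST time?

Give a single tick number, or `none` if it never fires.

t=0: input=1 -> V=8
t=1: input=1 -> V=15
t=2: input=4 -> V=0 FIRE
t=3: input=3 -> V=0 FIRE
t=4: input=1 -> V=8
t=5: input=5 -> V=0 FIRE
t=6: input=2 -> V=16
t=7: input=1 -> V=0 FIRE
t=8: input=1 -> V=8
t=9: input=2 -> V=0 FIRE
t=10: input=1 -> V=8
t=11: input=2 -> V=0 FIRE
t=12: input=1 -> V=8
t=13: input=1 -> V=15

Answer: 2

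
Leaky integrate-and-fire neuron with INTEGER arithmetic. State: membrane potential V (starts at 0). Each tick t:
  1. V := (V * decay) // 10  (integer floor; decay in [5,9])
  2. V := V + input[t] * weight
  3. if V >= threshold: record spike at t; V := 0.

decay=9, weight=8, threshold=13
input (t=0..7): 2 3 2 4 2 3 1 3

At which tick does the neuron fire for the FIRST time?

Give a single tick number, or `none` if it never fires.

t=0: input=2 -> V=0 FIRE
t=1: input=3 -> V=0 FIRE
t=2: input=2 -> V=0 FIRE
t=3: input=4 -> V=0 FIRE
t=4: input=2 -> V=0 FIRE
t=5: input=3 -> V=0 FIRE
t=6: input=1 -> V=8
t=7: input=3 -> V=0 FIRE

Answer: 0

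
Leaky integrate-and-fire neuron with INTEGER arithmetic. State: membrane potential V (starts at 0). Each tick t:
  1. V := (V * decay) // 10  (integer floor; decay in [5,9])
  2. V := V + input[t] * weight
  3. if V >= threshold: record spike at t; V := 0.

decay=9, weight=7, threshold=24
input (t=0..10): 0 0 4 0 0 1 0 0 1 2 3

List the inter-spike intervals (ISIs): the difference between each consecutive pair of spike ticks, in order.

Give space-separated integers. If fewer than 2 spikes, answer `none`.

Answer: 8

Derivation:
t=0: input=0 -> V=0
t=1: input=0 -> V=0
t=2: input=4 -> V=0 FIRE
t=3: input=0 -> V=0
t=4: input=0 -> V=0
t=5: input=1 -> V=7
t=6: input=0 -> V=6
t=7: input=0 -> V=5
t=8: input=1 -> V=11
t=9: input=2 -> V=23
t=10: input=3 -> V=0 FIRE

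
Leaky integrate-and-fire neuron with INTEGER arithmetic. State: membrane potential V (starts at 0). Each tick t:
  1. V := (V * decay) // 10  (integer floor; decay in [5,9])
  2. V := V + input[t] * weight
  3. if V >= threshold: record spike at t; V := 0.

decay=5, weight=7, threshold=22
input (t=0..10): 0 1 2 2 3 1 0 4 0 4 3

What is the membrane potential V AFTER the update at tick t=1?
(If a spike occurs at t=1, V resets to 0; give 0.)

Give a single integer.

Answer: 7

Derivation:
t=0: input=0 -> V=0
t=1: input=1 -> V=7
t=2: input=2 -> V=17
t=3: input=2 -> V=0 FIRE
t=4: input=3 -> V=21
t=5: input=1 -> V=17
t=6: input=0 -> V=8
t=7: input=4 -> V=0 FIRE
t=8: input=0 -> V=0
t=9: input=4 -> V=0 FIRE
t=10: input=3 -> V=21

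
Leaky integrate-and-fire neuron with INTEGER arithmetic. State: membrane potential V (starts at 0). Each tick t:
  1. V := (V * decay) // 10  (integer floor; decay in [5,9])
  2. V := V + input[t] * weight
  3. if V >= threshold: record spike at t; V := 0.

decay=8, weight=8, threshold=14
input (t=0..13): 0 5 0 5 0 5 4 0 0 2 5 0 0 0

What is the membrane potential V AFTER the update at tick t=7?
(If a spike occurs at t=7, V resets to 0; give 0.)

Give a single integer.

Answer: 0

Derivation:
t=0: input=0 -> V=0
t=1: input=5 -> V=0 FIRE
t=2: input=0 -> V=0
t=3: input=5 -> V=0 FIRE
t=4: input=0 -> V=0
t=5: input=5 -> V=0 FIRE
t=6: input=4 -> V=0 FIRE
t=7: input=0 -> V=0
t=8: input=0 -> V=0
t=9: input=2 -> V=0 FIRE
t=10: input=5 -> V=0 FIRE
t=11: input=0 -> V=0
t=12: input=0 -> V=0
t=13: input=0 -> V=0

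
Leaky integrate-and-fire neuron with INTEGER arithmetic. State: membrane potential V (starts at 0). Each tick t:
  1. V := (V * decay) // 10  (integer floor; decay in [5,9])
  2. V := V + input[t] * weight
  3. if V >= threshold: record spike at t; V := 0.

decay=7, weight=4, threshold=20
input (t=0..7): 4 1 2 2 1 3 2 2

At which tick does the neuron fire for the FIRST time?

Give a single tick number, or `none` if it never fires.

t=0: input=4 -> V=16
t=1: input=1 -> V=15
t=2: input=2 -> V=18
t=3: input=2 -> V=0 FIRE
t=4: input=1 -> V=4
t=5: input=3 -> V=14
t=6: input=2 -> V=17
t=7: input=2 -> V=19

Answer: 3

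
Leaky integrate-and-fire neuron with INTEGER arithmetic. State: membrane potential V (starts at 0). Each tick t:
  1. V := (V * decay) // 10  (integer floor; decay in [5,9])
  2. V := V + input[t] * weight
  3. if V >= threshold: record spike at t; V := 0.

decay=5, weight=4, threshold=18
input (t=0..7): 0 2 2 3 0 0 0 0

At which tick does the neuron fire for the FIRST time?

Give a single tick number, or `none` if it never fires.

t=0: input=0 -> V=0
t=1: input=2 -> V=8
t=2: input=2 -> V=12
t=3: input=3 -> V=0 FIRE
t=4: input=0 -> V=0
t=5: input=0 -> V=0
t=6: input=0 -> V=0
t=7: input=0 -> V=0

Answer: 3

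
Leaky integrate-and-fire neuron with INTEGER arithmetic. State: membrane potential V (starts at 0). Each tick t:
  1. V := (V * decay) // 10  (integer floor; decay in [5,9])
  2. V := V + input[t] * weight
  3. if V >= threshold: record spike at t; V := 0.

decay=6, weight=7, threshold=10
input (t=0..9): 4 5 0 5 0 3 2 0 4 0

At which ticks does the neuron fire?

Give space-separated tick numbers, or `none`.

Answer: 0 1 3 5 6 8

Derivation:
t=0: input=4 -> V=0 FIRE
t=1: input=5 -> V=0 FIRE
t=2: input=0 -> V=0
t=3: input=5 -> V=0 FIRE
t=4: input=0 -> V=0
t=5: input=3 -> V=0 FIRE
t=6: input=2 -> V=0 FIRE
t=7: input=0 -> V=0
t=8: input=4 -> V=0 FIRE
t=9: input=0 -> V=0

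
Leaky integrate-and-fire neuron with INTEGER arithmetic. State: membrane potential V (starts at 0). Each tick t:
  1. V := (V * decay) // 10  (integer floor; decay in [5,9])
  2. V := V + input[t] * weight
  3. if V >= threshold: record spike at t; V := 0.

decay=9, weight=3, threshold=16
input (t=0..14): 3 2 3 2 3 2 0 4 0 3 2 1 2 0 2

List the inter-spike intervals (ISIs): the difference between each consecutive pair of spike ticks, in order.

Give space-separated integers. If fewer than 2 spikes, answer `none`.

t=0: input=3 -> V=9
t=1: input=2 -> V=14
t=2: input=3 -> V=0 FIRE
t=3: input=2 -> V=6
t=4: input=3 -> V=14
t=5: input=2 -> V=0 FIRE
t=6: input=0 -> V=0
t=7: input=4 -> V=12
t=8: input=0 -> V=10
t=9: input=3 -> V=0 FIRE
t=10: input=2 -> V=6
t=11: input=1 -> V=8
t=12: input=2 -> V=13
t=13: input=0 -> V=11
t=14: input=2 -> V=15

Answer: 3 4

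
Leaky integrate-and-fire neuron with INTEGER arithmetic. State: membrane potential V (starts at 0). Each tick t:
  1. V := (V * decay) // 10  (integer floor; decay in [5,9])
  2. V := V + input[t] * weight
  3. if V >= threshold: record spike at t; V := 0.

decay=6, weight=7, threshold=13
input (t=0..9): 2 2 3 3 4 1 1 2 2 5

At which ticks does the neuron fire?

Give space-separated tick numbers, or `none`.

Answer: 0 1 2 3 4 7 8 9

Derivation:
t=0: input=2 -> V=0 FIRE
t=1: input=2 -> V=0 FIRE
t=2: input=3 -> V=0 FIRE
t=3: input=3 -> V=0 FIRE
t=4: input=4 -> V=0 FIRE
t=5: input=1 -> V=7
t=6: input=1 -> V=11
t=7: input=2 -> V=0 FIRE
t=8: input=2 -> V=0 FIRE
t=9: input=5 -> V=0 FIRE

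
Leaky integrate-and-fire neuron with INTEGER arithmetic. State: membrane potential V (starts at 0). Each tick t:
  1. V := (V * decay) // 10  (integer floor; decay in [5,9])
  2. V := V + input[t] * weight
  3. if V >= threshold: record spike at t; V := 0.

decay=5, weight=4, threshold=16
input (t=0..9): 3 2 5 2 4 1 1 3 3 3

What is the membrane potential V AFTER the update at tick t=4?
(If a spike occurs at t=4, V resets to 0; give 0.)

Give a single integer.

Answer: 0

Derivation:
t=0: input=3 -> V=12
t=1: input=2 -> V=14
t=2: input=5 -> V=0 FIRE
t=3: input=2 -> V=8
t=4: input=4 -> V=0 FIRE
t=5: input=1 -> V=4
t=6: input=1 -> V=6
t=7: input=3 -> V=15
t=8: input=3 -> V=0 FIRE
t=9: input=3 -> V=12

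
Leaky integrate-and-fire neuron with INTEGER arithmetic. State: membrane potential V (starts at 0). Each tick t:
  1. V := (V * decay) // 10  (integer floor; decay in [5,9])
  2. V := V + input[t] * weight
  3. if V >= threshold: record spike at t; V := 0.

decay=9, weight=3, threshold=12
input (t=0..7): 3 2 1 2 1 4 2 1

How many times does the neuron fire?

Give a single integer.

Answer: 2

Derivation:
t=0: input=3 -> V=9
t=1: input=2 -> V=0 FIRE
t=2: input=1 -> V=3
t=3: input=2 -> V=8
t=4: input=1 -> V=10
t=5: input=4 -> V=0 FIRE
t=6: input=2 -> V=6
t=7: input=1 -> V=8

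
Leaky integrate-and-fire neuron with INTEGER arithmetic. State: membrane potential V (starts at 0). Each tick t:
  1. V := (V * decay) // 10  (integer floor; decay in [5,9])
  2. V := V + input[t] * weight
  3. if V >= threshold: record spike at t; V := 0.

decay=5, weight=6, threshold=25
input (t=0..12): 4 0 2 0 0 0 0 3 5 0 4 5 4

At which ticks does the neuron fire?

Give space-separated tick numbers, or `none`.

Answer: 8 11

Derivation:
t=0: input=4 -> V=24
t=1: input=0 -> V=12
t=2: input=2 -> V=18
t=3: input=0 -> V=9
t=4: input=0 -> V=4
t=5: input=0 -> V=2
t=6: input=0 -> V=1
t=7: input=3 -> V=18
t=8: input=5 -> V=0 FIRE
t=9: input=0 -> V=0
t=10: input=4 -> V=24
t=11: input=5 -> V=0 FIRE
t=12: input=4 -> V=24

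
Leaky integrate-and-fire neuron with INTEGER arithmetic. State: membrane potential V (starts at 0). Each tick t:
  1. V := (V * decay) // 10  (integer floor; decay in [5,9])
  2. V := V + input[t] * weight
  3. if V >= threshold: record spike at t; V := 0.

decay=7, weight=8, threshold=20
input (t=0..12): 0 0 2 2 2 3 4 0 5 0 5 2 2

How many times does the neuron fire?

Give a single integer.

t=0: input=0 -> V=0
t=1: input=0 -> V=0
t=2: input=2 -> V=16
t=3: input=2 -> V=0 FIRE
t=4: input=2 -> V=16
t=5: input=3 -> V=0 FIRE
t=6: input=4 -> V=0 FIRE
t=7: input=0 -> V=0
t=8: input=5 -> V=0 FIRE
t=9: input=0 -> V=0
t=10: input=5 -> V=0 FIRE
t=11: input=2 -> V=16
t=12: input=2 -> V=0 FIRE

Answer: 6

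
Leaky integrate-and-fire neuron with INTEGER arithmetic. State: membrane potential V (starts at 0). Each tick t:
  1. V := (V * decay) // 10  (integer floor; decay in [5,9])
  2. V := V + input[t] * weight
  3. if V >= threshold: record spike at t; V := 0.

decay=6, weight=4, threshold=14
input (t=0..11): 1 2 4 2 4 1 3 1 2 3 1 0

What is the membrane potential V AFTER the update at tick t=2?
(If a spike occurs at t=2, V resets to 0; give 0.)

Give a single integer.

Answer: 0

Derivation:
t=0: input=1 -> V=4
t=1: input=2 -> V=10
t=2: input=4 -> V=0 FIRE
t=3: input=2 -> V=8
t=4: input=4 -> V=0 FIRE
t=5: input=1 -> V=4
t=6: input=3 -> V=0 FIRE
t=7: input=1 -> V=4
t=8: input=2 -> V=10
t=9: input=3 -> V=0 FIRE
t=10: input=1 -> V=4
t=11: input=0 -> V=2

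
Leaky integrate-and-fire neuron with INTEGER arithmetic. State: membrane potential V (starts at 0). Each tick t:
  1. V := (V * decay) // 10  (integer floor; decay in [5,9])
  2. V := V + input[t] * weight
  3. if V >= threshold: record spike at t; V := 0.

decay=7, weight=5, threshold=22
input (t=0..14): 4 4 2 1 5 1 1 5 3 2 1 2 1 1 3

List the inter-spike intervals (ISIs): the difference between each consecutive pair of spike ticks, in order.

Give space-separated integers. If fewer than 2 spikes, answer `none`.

Answer: 3 3 4

Derivation:
t=0: input=4 -> V=20
t=1: input=4 -> V=0 FIRE
t=2: input=2 -> V=10
t=3: input=1 -> V=12
t=4: input=5 -> V=0 FIRE
t=5: input=1 -> V=5
t=6: input=1 -> V=8
t=7: input=5 -> V=0 FIRE
t=8: input=3 -> V=15
t=9: input=2 -> V=20
t=10: input=1 -> V=19
t=11: input=2 -> V=0 FIRE
t=12: input=1 -> V=5
t=13: input=1 -> V=8
t=14: input=3 -> V=20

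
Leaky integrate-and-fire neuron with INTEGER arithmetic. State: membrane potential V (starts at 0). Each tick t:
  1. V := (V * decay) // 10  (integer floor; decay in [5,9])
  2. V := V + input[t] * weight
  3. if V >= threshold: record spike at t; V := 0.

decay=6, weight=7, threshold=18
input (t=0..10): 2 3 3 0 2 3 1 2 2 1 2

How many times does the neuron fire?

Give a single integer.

Answer: 5

Derivation:
t=0: input=2 -> V=14
t=1: input=3 -> V=0 FIRE
t=2: input=3 -> V=0 FIRE
t=3: input=0 -> V=0
t=4: input=2 -> V=14
t=5: input=3 -> V=0 FIRE
t=6: input=1 -> V=7
t=7: input=2 -> V=0 FIRE
t=8: input=2 -> V=14
t=9: input=1 -> V=15
t=10: input=2 -> V=0 FIRE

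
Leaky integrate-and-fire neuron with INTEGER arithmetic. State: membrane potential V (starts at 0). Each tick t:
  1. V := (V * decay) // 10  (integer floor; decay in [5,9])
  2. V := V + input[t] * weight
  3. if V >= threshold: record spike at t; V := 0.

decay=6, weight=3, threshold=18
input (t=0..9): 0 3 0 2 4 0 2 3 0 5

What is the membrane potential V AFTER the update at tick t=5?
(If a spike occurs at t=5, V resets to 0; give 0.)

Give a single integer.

t=0: input=0 -> V=0
t=1: input=3 -> V=9
t=2: input=0 -> V=5
t=3: input=2 -> V=9
t=4: input=4 -> V=17
t=5: input=0 -> V=10
t=6: input=2 -> V=12
t=7: input=3 -> V=16
t=8: input=0 -> V=9
t=9: input=5 -> V=0 FIRE

Answer: 10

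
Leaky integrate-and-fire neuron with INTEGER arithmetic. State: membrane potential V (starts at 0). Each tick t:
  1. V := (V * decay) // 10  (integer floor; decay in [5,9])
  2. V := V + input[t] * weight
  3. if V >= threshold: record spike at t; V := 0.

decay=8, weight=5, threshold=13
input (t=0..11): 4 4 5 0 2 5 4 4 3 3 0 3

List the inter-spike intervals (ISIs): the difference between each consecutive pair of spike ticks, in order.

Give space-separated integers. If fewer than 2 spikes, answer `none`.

t=0: input=4 -> V=0 FIRE
t=1: input=4 -> V=0 FIRE
t=2: input=5 -> V=0 FIRE
t=3: input=0 -> V=0
t=4: input=2 -> V=10
t=5: input=5 -> V=0 FIRE
t=6: input=4 -> V=0 FIRE
t=7: input=4 -> V=0 FIRE
t=8: input=3 -> V=0 FIRE
t=9: input=3 -> V=0 FIRE
t=10: input=0 -> V=0
t=11: input=3 -> V=0 FIRE

Answer: 1 1 3 1 1 1 1 2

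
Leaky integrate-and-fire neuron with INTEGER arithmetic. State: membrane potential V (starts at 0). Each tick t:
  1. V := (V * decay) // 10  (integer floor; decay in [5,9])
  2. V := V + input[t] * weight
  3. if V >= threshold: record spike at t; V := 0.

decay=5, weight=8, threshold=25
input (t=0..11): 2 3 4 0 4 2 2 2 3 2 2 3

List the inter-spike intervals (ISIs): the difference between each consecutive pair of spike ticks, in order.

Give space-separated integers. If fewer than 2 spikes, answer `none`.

t=0: input=2 -> V=16
t=1: input=3 -> V=0 FIRE
t=2: input=4 -> V=0 FIRE
t=3: input=0 -> V=0
t=4: input=4 -> V=0 FIRE
t=5: input=2 -> V=16
t=6: input=2 -> V=24
t=7: input=2 -> V=0 FIRE
t=8: input=3 -> V=24
t=9: input=2 -> V=0 FIRE
t=10: input=2 -> V=16
t=11: input=3 -> V=0 FIRE

Answer: 1 2 3 2 2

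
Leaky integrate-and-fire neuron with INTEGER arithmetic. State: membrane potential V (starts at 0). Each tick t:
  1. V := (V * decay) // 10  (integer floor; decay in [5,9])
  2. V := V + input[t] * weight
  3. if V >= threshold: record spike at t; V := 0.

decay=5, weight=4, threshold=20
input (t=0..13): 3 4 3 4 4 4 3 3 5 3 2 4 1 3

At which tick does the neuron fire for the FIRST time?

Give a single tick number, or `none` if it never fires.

Answer: 1

Derivation:
t=0: input=3 -> V=12
t=1: input=4 -> V=0 FIRE
t=2: input=3 -> V=12
t=3: input=4 -> V=0 FIRE
t=4: input=4 -> V=16
t=5: input=4 -> V=0 FIRE
t=6: input=3 -> V=12
t=7: input=3 -> V=18
t=8: input=5 -> V=0 FIRE
t=9: input=3 -> V=12
t=10: input=2 -> V=14
t=11: input=4 -> V=0 FIRE
t=12: input=1 -> V=4
t=13: input=3 -> V=14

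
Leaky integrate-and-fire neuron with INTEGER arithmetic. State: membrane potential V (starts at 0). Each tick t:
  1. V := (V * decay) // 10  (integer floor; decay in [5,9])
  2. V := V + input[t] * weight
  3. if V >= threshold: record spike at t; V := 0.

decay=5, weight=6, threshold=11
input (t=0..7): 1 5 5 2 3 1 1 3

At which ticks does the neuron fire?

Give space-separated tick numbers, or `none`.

t=0: input=1 -> V=6
t=1: input=5 -> V=0 FIRE
t=2: input=5 -> V=0 FIRE
t=3: input=2 -> V=0 FIRE
t=4: input=3 -> V=0 FIRE
t=5: input=1 -> V=6
t=6: input=1 -> V=9
t=7: input=3 -> V=0 FIRE

Answer: 1 2 3 4 7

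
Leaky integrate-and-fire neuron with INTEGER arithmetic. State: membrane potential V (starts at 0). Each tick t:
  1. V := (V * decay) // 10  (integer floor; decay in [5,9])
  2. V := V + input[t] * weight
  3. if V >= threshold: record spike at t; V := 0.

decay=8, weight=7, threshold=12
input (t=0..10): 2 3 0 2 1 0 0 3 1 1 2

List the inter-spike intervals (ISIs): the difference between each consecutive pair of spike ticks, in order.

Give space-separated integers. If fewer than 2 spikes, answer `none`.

Answer: 1 2 4 2 1

Derivation:
t=0: input=2 -> V=0 FIRE
t=1: input=3 -> V=0 FIRE
t=2: input=0 -> V=0
t=3: input=2 -> V=0 FIRE
t=4: input=1 -> V=7
t=5: input=0 -> V=5
t=6: input=0 -> V=4
t=7: input=3 -> V=0 FIRE
t=8: input=1 -> V=7
t=9: input=1 -> V=0 FIRE
t=10: input=2 -> V=0 FIRE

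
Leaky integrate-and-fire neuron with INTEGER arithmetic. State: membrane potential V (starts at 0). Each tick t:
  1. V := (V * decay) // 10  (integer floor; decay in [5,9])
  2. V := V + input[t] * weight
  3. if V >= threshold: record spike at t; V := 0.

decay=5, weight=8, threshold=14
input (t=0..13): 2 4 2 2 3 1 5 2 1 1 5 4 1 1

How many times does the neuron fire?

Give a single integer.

Answer: 9

Derivation:
t=0: input=2 -> V=0 FIRE
t=1: input=4 -> V=0 FIRE
t=2: input=2 -> V=0 FIRE
t=3: input=2 -> V=0 FIRE
t=4: input=3 -> V=0 FIRE
t=5: input=1 -> V=8
t=6: input=5 -> V=0 FIRE
t=7: input=2 -> V=0 FIRE
t=8: input=1 -> V=8
t=9: input=1 -> V=12
t=10: input=5 -> V=0 FIRE
t=11: input=4 -> V=0 FIRE
t=12: input=1 -> V=8
t=13: input=1 -> V=12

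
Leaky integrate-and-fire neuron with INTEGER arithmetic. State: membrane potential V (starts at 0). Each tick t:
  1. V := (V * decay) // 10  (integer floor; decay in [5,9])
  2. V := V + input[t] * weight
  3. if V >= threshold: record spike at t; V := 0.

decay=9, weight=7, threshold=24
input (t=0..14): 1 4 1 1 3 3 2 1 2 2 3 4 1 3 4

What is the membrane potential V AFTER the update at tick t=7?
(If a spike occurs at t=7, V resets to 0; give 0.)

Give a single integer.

t=0: input=1 -> V=7
t=1: input=4 -> V=0 FIRE
t=2: input=1 -> V=7
t=3: input=1 -> V=13
t=4: input=3 -> V=0 FIRE
t=5: input=3 -> V=21
t=6: input=2 -> V=0 FIRE
t=7: input=1 -> V=7
t=8: input=2 -> V=20
t=9: input=2 -> V=0 FIRE
t=10: input=3 -> V=21
t=11: input=4 -> V=0 FIRE
t=12: input=1 -> V=7
t=13: input=3 -> V=0 FIRE
t=14: input=4 -> V=0 FIRE

Answer: 7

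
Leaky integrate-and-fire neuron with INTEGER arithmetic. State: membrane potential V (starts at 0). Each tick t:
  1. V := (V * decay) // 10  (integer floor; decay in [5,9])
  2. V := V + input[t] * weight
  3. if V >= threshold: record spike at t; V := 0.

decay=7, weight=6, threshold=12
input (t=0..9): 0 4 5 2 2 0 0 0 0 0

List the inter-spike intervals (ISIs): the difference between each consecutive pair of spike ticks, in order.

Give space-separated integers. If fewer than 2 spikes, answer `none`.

t=0: input=0 -> V=0
t=1: input=4 -> V=0 FIRE
t=2: input=5 -> V=0 FIRE
t=3: input=2 -> V=0 FIRE
t=4: input=2 -> V=0 FIRE
t=5: input=0 -> V=0
t=6: input=0 -> V=0
t=7: input=0 -> V=0
t=8: input=0 -> V=0
t=9: input=0 -> V=0

Answer: 1 1 1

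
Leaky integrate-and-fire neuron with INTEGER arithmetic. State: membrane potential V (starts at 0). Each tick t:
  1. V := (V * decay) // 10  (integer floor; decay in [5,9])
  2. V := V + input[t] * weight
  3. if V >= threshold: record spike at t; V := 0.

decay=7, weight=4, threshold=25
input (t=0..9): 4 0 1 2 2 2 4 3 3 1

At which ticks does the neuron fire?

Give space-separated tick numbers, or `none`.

t=0: input=4 -> V=16
t=1: input=0 -> V=11
t=2: input=1 -> V=11
t=3: input=2 -> V=15
t=4: input=2 -> V=18
t=5: input=2 -> V=20
t=6: input=4 -> V=0 FIRE
t=7: input=3 -> V=12
t=8: input=3 -> V=20
t=9: input=1 -> V=18

Answer: 6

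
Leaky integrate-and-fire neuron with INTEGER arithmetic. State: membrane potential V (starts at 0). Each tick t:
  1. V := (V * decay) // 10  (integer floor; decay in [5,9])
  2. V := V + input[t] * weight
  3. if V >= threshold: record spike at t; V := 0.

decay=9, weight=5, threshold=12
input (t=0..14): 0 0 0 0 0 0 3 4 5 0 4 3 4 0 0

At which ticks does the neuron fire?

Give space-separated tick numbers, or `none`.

t=0: input=0 -> V=0
t=1: input=0 -> V=0
t=2: input=0 -> V=0
t=3: input=0 -> V=0
t=4: input=0 -> V=0
t=5: input=0 -> V=0
t=6: input=3 -> V=0 FIRE
t=7: input=4 -> V=0 FIRE
t=8: input=5 -> V=0 FIRE
t=9: input=0 -> V=0
t=10: input=4 -> V=0 FIRE
t=11: input=3 -> V=0 FIRE
t=12: input=4 -> V=0 FIRE
t=13: input=0 -> V=0
t=14: input=0 -> V=0

Answer: 6 7 8 10 11 12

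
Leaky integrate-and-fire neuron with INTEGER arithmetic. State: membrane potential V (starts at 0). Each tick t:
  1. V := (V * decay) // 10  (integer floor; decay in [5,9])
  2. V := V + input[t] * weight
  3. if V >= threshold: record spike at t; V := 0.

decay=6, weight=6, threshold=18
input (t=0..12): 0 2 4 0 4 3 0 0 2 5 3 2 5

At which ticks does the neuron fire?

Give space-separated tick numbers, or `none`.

t=0: input=0 -> V=0
t=1: input=2 -> V=12
t=2: input=4 -> V=0 FIRE
t=3: input=0 -> V=0
t=4: input=4 -> V=0 FIRE
t=5: input=3 -> V=0 FIRE
t=6: input=0 -> V=0
t=7: input=0 -> V=0
t=8: input=2 -> V=12
t=9: input=5 -> V=0 FIRE
t=10: input=3 -> V=0 FIRE
t=11: input=2 -> V=12
t=12: input=5 -> V=0 FIRE

Answer: 2 4 5 9 10 12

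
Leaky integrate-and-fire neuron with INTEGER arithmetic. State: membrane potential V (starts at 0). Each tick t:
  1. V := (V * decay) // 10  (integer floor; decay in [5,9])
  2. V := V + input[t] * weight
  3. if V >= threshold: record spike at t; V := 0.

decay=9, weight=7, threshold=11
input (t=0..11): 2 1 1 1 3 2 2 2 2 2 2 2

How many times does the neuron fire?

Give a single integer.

Answer: 10

Derivation:
t=0: input=2 -> V=0 FIRE
t=1: input=1 -> V=7
t=2: input=1 -> V=0 FIRE
t=3: input=1 -> V=7
t=4: input=3 -> V=0 FIRE
t=5: input=2 -> V=0 FIRE
t=6: input=2 -> V=0 FIRE
t=7: input=2 -> V=0 FIRE
t=8: input=2 -> V=0 FIRE
t=9: input=2 -> V=0 FIRE
t=10: input=2 -> V=0 FIRE
t=11: input=2 -> V=0 FIRE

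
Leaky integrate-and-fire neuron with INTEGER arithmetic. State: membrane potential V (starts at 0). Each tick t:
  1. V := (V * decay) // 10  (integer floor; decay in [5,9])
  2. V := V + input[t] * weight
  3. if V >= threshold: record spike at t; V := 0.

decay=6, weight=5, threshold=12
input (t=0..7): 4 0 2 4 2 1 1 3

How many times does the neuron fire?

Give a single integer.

Answer: 3

Derivation:
t=0: input=4 -> V=0 FIRE
t=1: input=0 -> V=0
t=2: input=2 -> V=10
t=3: input=4 -> V=0 FIRE
t=4: input=2 -> V=10
t=5: input=1 -> V=11
t=6: input=1 -> V=11
t=7: input=3 -> V=0 FIRE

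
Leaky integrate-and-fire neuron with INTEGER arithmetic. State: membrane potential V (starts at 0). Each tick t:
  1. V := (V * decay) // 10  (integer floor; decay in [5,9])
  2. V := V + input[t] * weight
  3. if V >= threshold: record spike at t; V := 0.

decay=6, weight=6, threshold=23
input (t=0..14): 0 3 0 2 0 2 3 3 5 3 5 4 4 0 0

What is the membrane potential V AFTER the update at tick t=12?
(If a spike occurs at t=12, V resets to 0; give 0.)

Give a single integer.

Answer: 0

Derivation:
t=0: input=0 -> V=0
t=1: input=3 -> V=18
t=2: input=0 -> V=10
t=3: input=2 -> V=18
t=4: input=0 -> V=10
t=5: input=2 -> V=18
t=6: input=3 -> V=0 FIRE
t=7: input=3 -> V=18
t=8: input=5 -> V=0 FIRE
t=9: input=3 -> V=18
t=10: input=5 -> V=0 FIRE
t=11: input=4 -> V=0 FIRE
t=12: input=4 -> V=0 FIRE
t=13: input=0 -> V=0
t=14: input=0 -> V=0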